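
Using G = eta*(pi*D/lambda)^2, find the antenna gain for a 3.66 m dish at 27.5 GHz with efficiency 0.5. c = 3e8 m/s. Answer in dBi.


lambda = c/f = 3e8 / 2.75e+10 = 0.01090909 m
G = eta*(pi*D/lambda)^2 = 0.5*(pi*3.66/0.01090909)^2
G = 555462.5694 (linear)
G = 10*log10(555462.5694) = 57.4465 dBi

57.4465 dBi


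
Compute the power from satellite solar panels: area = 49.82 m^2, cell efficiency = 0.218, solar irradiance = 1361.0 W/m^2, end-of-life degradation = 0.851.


P = area * eta * S * degradation
P = 49.82 * 0.218 * 1361.0 * 0.851
P = 12579.0517 W

12579.0517 W


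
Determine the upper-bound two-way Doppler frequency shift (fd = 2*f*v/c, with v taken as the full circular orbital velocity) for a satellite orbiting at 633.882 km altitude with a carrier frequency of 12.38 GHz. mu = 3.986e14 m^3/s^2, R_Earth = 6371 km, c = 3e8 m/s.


r = 7.004882e+06 m
v = sqrt(mu/r) = 7543.4191 m/s (worst-case radial velocity)
f = 12.38 GHz = 1.238e+10 Hz
fd = 2*f*v/c = 2*1.238e+10*7543.4191/3.0e+08
fd = 622583.5205 Hz

622583.5205 Hz


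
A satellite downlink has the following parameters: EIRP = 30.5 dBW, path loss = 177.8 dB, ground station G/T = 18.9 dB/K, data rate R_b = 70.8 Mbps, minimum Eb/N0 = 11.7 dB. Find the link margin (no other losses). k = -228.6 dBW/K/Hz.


C/N0 = EIRP - FSPL + G/T - k = 30.5 - 177.8 + 18.9 - (-228.6)
C/N0 = 100.2000 dB-Hz
R_b = 70.8 Mbps = 7.08e+07 bps -> 10*log10(R_b) = 78.5003 dB-Hz
Eb/N0 = C/N0 - 10*log10(R_b) = 100.2000 - 78.5003 = 21.6997 dB
Margin = Eb/N0 - Eb/N0_req = 21.6997 - 11.7 = 9.9997 dB (link closes)

9.9997 dB


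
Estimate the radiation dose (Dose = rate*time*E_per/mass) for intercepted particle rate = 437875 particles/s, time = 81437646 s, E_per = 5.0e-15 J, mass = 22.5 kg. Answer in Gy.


Total energy deposited = rate * time * E_per
  = 437875 * 81437646 * 5.0e-15 = 0.1782975 J
Dose = E_total / mass = 0.1782975 / 22.5
Dose = 0.007924335 Gy

0.0079 Gy


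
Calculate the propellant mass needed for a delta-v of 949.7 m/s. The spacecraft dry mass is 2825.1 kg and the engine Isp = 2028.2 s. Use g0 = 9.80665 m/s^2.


ve = Isp * g0 = 2028.2 * 9.80665 = 19889.847530 m/s
mass ratio = exp(dv/ve) = exp(949.7/19889.847530) = 1.04890627
m_prop = m_dry * (mr - 1) = 2825.1 * (1.04890627 - 1)
m_prop = 138.1651 kg

138.1651 kg


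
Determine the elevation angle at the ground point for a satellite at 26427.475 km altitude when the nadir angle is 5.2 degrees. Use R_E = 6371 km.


r = R_E + alt = 32798.4750 km
Law of sines in the satellite / Earth-center / ground-point triangle:
  sin(nadir)/R_E = sin(90 + el)/r  =>  cos(el) = (r/R_E)*sin(nadir)
cos(el) = (32798.4750 / 6371.0000) * sin(5.2 deg) = 0.4665846
el = arccos(0.4665846) = 62.1872 deg
(Earth-central angle = 90 - nadir - el = 22.6128 deg)

62.1872 degrees


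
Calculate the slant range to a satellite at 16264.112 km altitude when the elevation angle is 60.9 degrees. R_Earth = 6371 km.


h = 16264.112 km, el = 60.9 deg
d = -R_E*sin(el) + sqrt((R_E*sin(el))^2 + 2*R_E*h + h^2)
d = -6371.0000*sin(1.0629) + sqrt((6371.0000*0.8737722)^2 + 2*6371.0000*16264.112 + 16264.112^2)
d = 16855.2387 km

16855.2387 km


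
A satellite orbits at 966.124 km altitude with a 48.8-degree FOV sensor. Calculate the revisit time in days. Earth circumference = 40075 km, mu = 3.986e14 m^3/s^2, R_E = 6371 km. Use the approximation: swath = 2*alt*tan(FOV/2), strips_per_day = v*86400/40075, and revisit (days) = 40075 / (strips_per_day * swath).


swath = 2*966.124*tan(0.4258603) = 876.5066 km
v = sqrt(mu/r) = 7370.6488 m/s = 7.3706 km/s
strips/day = v*86400/40075 = 7.3706*86400/40075 = 15.8908
coverage/day = strips * swath = 15.8908 * 876.5066 = 13928.3959 km
revisit = 40075 / 13928.3959 = 2.8772 days

2.8772 days


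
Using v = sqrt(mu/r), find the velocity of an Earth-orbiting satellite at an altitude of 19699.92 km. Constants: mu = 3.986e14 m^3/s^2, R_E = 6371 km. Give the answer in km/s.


r = R_E + alt = 6371.0 + 19699.92 = 26070.9200 km = 2.607092e+07 m
v = sqrt(mu/r) = sqrt(3.986e14 / 2.607092e+07) = 3910.1234 m/s = 3.9101 km/s

3.9101 km/s


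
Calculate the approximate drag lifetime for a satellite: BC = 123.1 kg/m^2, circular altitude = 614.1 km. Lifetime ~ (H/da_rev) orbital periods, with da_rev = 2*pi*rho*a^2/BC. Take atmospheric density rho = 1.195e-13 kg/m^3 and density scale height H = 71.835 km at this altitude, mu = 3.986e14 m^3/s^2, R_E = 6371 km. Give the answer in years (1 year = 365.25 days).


a = R_E + alt = 6985.1000 km = 6.9851e+06 m
da_rev = 2*pi*rho*a^2/BC = 2*pi*1.195e-13*(6.9851e+06)^2/123.1 = 0.297601405 m per revolution
N = H/da_rev = 71835.0000 m / 0.297601405 m = 241379.9092 revolutions
P = 2*pi*sqrt(a^3/mu) = 5809.9201 s
lifetime = N*P = 241379.9092 * 5809.9201 = 1.402398e+09 s = 16231.4583 days
years = 16231.4583 / 365.25 = 44.4393 years

44.4393 years


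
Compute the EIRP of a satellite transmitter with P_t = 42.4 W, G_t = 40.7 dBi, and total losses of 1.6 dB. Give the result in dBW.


Pt = 42.4 W = 16.2737 dBW
EIRP = Pt_dBW + Gt - losses = 16.2737 + 40.7 - 1.6 = 55.3737 dBW

55.3737 dBW


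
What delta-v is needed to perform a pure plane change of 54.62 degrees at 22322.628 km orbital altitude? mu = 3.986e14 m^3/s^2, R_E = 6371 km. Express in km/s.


r = 28693.6280 km = 2.8693628e+07 m
V = sqrt(mu/r) = 3727.1418 m/s
di = 54.62 deg = 0.9532988 rad
dV = 2*V*sin(di/2) = 2*3727.1418*sin(0.4766494)
dV = 3420.0599 m/s = 3.4201 km/s

3.4201 km/s


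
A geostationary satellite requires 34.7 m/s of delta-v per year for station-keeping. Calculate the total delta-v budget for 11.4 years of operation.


dV = rate * years = 34.7 * 11.4
dV = 395.5800 m/s

395.5800 m/s


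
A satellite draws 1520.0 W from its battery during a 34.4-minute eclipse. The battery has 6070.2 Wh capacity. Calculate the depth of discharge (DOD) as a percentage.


E_used = P * t / 60 = 1520.0 * 34.4 / 60 = 871.4667 Wh
DOD = E_used / E_total * 100 = 871.4667 / 6070.2 * 100
DOD = 14.3565 %

14.3565 %


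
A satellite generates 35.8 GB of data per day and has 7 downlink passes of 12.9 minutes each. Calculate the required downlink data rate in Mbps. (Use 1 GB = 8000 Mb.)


total contact time = 7 * 12.9 * 60 = 5418.0000 s
data = 35.8 GB = 286400.0000 Mb
rate = 286400.0000 / 5418.0000 = 52.8608 Mbps

52.8608 Mbps


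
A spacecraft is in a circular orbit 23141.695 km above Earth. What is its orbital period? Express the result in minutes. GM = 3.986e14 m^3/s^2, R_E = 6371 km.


r = 29512.6950 km = 2.9512695e+07 m
T = 2*pi*sqrt(r^3/mu) = 2*pi*sqrt(2.5705533e+22 / 3.986e14)
T = 50457.3602 s = 840.9560 min

840.9560 minutes


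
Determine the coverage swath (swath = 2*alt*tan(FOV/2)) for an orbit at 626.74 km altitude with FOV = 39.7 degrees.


FOV = 39.7 deg = 0.6928957 rad
swath = 2 * alt * tan(FOV/2) = 2 * 626.74 * tan(0.3464479)
swath = 2 * 626.74 * 0.3610082
swath = 452.5166 km

452.5166 km


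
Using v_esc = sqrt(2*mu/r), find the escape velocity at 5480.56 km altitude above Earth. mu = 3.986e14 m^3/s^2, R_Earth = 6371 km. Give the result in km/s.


r = 6371.0 + 5480.56 = 11851.5600 km = 1.185156e+07 m
v_esc = sqrt(2*mu/r) = sqrt(2*3.986e14 / 1.185156e+07)
v_esc = 8201.5490 m/s = 8.2015 km/s

8.2015 km/s


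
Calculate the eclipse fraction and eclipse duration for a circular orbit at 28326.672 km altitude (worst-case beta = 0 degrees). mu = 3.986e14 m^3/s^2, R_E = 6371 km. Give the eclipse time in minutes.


r = 34697.6720 km
T = 1072.0387 min
Eclipse fraction = arcsin(R_E/r)/pi = arcsin(6371.0000/34697.6720)/pi
= arcsin(0.1836146)/pi = 0.05877985
Eclipse duration = 0.05877985 * 1072.0387 = 63.0143 min

63.0143 minutes


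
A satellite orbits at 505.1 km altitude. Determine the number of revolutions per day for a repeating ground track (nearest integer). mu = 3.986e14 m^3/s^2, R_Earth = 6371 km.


r = 6.8761e+06 m
T = 2*pi*sqrt(r^3/mu) = 5674.4595 s = 94.5743 min
revs/day = 1440 / 94.5743 = 15.2261
Rounded: 15 revolutions per day

15 revolutions per day


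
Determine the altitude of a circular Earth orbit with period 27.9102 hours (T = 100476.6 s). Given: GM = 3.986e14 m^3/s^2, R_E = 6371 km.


T = 100476.6 s
r = (mu*T^2/(4*pi^2))^(1/3) = (3.986e14 * 100476.6^2 / (4*pi^2))^(1/3)
r = 4.671279e+07 m = 46712.7899 km
alt = r - R_E = 46712.7899 - 6371 = 40341.7899 km

40341.7899 km


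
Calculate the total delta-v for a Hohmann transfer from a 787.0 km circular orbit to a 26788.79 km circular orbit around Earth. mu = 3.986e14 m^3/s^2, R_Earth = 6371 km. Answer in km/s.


r1 = 7158.0000 km = 7.158e+06 m
r2 = 33159.7900 km = 3.315979e+07 m
dv1 = sqrt(mu/r1)*(sqrt(2*r2/(r1+r2)) - 1) = 2108.4341 m/s
dv2 = sqrt(mu/r2)*(1 - sqrt(2*r1/(r1+r2))) = 1401.0953 m/s
total dv = |dv1| + |dv2| = 2108.4341 + 1401.0953 = 3509.5294 m/s = 3.5095 km/s

3.5095 km/s


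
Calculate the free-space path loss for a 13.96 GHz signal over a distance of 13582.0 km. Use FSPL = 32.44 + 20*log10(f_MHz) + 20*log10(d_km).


f = 13.96 GHz = 13960.0000 MHz
d = 13582.0 km
FSPL = 32.44 + 20*log10(13960.0000) + 20*log10(13582.0)
FSPL = 32.44 + 82.8977 + 82.6593
FSPL = 197.9970 dB

197.9970 dB


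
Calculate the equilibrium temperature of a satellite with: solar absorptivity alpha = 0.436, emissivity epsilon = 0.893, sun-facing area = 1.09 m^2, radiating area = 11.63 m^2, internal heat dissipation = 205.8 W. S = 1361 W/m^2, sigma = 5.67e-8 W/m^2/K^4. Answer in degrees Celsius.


Numerator = alpha*S*A_sun + Q_int = 0.436*1361*1.09 + 205.8 = 852.6016 W
Denominator = eps*sigma*A_rad = 0.893*5.67e-8*11.63 = 5.8886295e-07 W/K^4
T^4 = 1.4478779e+09 K^4
T = 195.0666 K = -78.0834 C

-78.0834 degrees Celsius


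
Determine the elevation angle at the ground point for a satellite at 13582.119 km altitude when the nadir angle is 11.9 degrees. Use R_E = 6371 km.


r = R_E + alt = 19953.1190 km
Law of sines in the satellite / Earth-center / ground-point triangle:
  sin(nadir)/R_E = sin(90 + el)/r  =>  cos(el) = (r/R_E)*sin(nadir)
cos(el) = (19953.1190 / 6371.0000) * sin(11.9 deg) = 0.6458039
el = arccos(0.6458039) = 49.7740 deg
(Earth-central angle = 90 - nadir - el = 28.3260 deg)

49.7740 degrees


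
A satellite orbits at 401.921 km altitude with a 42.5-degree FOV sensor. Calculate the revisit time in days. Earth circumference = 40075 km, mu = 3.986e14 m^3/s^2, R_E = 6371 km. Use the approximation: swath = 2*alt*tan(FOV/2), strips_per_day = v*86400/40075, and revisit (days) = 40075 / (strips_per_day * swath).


swath = 2*401.921*tan(0.3708825) = 312.5971 km
v = sqrt(mu/r) = 7671.5062 m/s = 7.6715 km/s
strips/day = v*86400/40075 = 7.6715*86400/40075 = 16.5394
coverage/day = strips * swath = 16.5394 * 312.5971 = 5170.1809 km
revisit = 40075 / 5170.1809 = 7.7512 days

7.7512 days


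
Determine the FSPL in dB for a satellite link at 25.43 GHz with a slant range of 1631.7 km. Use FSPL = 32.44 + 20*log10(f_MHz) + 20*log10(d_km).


f = 25.43 GHz = 25430.0000 MHz
d = 1631.7 km
FSPL = 32.44 + 20*log10(25430.0000) + 20*log10(1631.7)
FSPL = 32.44 + 88.1069 + 64.2528
FSPL = 184.7997 dB

184.7997 dB


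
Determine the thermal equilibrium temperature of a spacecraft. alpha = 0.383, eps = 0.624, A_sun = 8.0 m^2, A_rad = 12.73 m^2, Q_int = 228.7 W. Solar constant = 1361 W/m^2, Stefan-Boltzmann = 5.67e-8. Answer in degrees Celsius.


Numerator = alpha*S*A_sun + Q_int = 0.383*1361*8.0 + 228.7 = 4398.8040 W
Denominator = eps*sigma*A_rad = 0.624*5.67e-8*12.73 = 4.5039758e-07 W/K^4
T^4 = 9.7664911e+09 K^4
T = 314.3653 K = 41.2153 C

41.2153 degrees Celsius


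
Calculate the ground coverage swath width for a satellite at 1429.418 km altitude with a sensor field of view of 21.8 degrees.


FOV = 21.8 deg = 0.3804818 rad
swath = 2 * alt * tan(FOV/2) = 2 * 1429.418 * tan(0.1902409)
swath = 2 * 1429.418 * 0.1925696
swath = 550.5250 km

550.5250 km


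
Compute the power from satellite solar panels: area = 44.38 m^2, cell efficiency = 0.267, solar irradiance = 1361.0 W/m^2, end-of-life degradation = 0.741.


P = area * eta * S * degradation
P = 44.38 * 0.267 * 1361.0 * 0.741
P = 11950.1923 W

11950.1923 W


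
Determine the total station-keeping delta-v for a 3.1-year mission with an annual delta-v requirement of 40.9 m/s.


dV = rate * years = 40.9 * 3.1
dV = 126.7900 m/s

126.7900 m/s


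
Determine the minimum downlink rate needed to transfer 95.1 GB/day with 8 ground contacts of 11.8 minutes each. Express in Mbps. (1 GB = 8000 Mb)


total contact time = 8 * 11.8 * 60 = 5664.0000 s
data = 95.1 GB = 760800.0000 Mb
rate = 760800.0000 / 5664.0000 = 134.3220 Mbps

134.3220 Mbps


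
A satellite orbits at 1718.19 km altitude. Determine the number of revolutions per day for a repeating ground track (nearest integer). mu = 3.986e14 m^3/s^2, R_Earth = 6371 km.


r = 8.08919e+06 m
T = 2*pi*sqrt(r^3/mu) = 7240.5036 s = 120.6751 min
revs/day = 1440 / 120.6751 = 11.9329
Rounded: 12 revolutions per day

12 revolutions per day


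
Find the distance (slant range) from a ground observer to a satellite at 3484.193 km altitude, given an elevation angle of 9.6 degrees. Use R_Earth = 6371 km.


h = 3484.193 km, el = 9.6 deg
d = -R_E*sin(el) + sqrt((R_E*sin(el))^2 + 2*R_E*h + h^2)
d = -6371.0000*sin(0.1675516) + sqrt((6371.0000*0.1667687)^2 + 2*6371.0000*3484.193 + 3484.193^2)
d = 6531.2018 km

6531.2018 km


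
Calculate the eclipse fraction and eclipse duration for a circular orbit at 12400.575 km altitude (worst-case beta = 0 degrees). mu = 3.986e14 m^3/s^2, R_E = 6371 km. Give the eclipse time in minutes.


r = 18771.5750 km
T = 426.5904 min
Eclipse fraction = arcsin(R_E/r)/pi = arcsin(6371.0000/18771.5750)/pi
= arcsin(0.3393961)/pi = 0.1102227
Eclipse duration = 0.1102227 * 426.5904 = 47.0199 min

47.0199 minutes


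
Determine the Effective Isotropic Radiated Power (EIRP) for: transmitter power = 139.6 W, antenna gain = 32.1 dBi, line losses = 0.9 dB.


Pt = 139.6 W = 21.4489 dBW
EIRP = Pt_dBW + Gt - losses = 21.4489 + 32.1 - 0.9 = 52.6489 dBW

52.6489 dBW


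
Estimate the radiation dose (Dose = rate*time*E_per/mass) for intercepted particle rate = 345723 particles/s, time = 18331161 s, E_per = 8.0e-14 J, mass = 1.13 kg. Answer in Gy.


Total energy deposited = rate * time * E_per
  = 345723 * 18331161 * 8.0e-14 = 0.5070003 J
Dose = E_total / mass = 0.5070003 / 1.13
Dose = 0.4486728 Gy

0.4487 Gy


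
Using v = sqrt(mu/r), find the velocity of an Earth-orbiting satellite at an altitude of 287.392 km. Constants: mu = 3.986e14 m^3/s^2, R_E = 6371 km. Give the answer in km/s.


r = R_E + alt = 6371.0 + 287.392 = 6658.3920 km = 6.658392e+06 m
v = sqrt(mu/r) = sqrt(3.986e14 / 6.658392e+06) = 7737.2026 m/s = 7.7372 km/s

7.7372 km/s


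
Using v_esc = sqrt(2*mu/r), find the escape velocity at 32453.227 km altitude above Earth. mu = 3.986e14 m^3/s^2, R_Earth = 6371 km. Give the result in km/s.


r = 6371.0 + 32453.227 = 38824.2270 km = 3.8824227e+07 m
v_esc = sqrt(2*mu/r) = sqrt(2*3.986e14 / 3.8824227e+07)
v_esc = 4531.3983 m/s = 4.5314 km/s

4.5314 km/s


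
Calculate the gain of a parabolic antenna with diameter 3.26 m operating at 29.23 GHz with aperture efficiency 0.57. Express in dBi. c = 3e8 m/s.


lambda = c/f = 3e8 / 2.923e+10 = 0.01026343 m
G = eta*(pi*D/lambda)^2 = 0.57*(pi*3.26/0.01026343)^2
G = 567577.1755 (linear)
G = 10*log10(567577.1755) = 57.5402 dBi

57.5402 dBi


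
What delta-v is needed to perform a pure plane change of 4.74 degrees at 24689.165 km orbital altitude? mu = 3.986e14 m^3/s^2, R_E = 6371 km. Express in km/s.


r = 31060.1650 km = 3.1060165e+07 m
V = sqrt(mu/r) = 3582.3397 m/s
di = 4.74 deg = 0.08272861 rad
dV = 2*V*sin(di/2) = 2*3582.3397*sin(0.0413643)
dV = 296.2775 m/s = 0.2962775 km/s

0.2963 km/s


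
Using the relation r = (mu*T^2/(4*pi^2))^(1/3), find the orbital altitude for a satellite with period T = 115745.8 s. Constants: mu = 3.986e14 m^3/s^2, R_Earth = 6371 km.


T = 115745.8 s
r = (mu*T^2/(4*pi^2))^(1/3) = (3.986e14 * 115745.8^2 / (4*pi^2))^(1/3)
r = 5.1332925e+07 m = 51332.9252 km
alt = r - R_E = 51332.9252 - 6371 = 44961.9252 km

44961.9252 km


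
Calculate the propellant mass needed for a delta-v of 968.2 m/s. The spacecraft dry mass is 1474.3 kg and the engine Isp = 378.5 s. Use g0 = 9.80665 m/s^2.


ve = Isp * g0 = 378.5 * 9.80665 = 3711.817025 m/s
mass ratio = exp(dv/ve) = exp(968.2/3711.817025) = 1.29802334
m_prop = m_dry * (mr - 1) = 1474.3 * (1.29802334 - 1)
m_prop = 439.3758 kg

439.3758 kg


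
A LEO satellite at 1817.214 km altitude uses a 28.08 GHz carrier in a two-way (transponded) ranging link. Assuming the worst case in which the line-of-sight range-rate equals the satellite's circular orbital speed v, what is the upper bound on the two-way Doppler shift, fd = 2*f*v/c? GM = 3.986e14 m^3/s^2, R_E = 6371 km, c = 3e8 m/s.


r = 8.188214e+06 m
v = sqrt(mu/r) = 6977.0857 m/s (worst-case radial velocity)
f = 28.08 GHz = 2.808e+10 Hz
fd = 2*f*v/c = 2*2.808e+10*6977.0857/3.0e+08
fd = 1.3061104e+06 Hz

1.3061e+06 Hz


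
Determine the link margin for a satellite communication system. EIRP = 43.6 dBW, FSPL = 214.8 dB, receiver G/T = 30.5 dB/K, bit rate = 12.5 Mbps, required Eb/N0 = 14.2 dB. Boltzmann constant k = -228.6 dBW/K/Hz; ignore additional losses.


C/N0 = EIRP - FSPL + G/T - k = 43.6 - 214.8 + 30.5 - (-228.6)
C/N0 = 87.9000 dB-Hz
R_b = 12.5 Mbps = 1.25e+07 bps -> 10*log10(R_b) = 70.9691 dB-Hz
Eb/N0 = C/N0 - 10*log10(R_b) = 87.9000 - 70.9691 = 16.9309 dB
Margin = Eb/N0 - Eb/N0_req = 16.9309 - 14.2 = 2.7309 dB (link closes)

2.7309 dB


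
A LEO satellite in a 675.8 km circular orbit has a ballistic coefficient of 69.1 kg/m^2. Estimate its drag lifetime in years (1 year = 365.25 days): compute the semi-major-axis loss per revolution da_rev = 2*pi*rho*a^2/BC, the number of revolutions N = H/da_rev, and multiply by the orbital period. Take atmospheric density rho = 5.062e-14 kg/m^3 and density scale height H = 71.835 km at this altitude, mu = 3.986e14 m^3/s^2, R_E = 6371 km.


a = R_E + alt = 7046.8000 km = 7.0468e+06 m
da_rev = 2*pi*rho*a^2/BC = 2*pi*5.062e-14*(7.0468e+06)^2/69.1 = 0.228564013 m per revolution
N = H/da_rev = 71835.0000 m / 0.228564013 m = 314288.3211 revolutions
P = 2*pi*sqrt(a^3/mu) = 5887.0692 s
lifetime = N*P = 314288.3211 * 5887.0692 = 1.8502371e+09 s = 21414.7811 days
years = 21414.7811 / 365.25 = 58.6305 years

58.6305 years


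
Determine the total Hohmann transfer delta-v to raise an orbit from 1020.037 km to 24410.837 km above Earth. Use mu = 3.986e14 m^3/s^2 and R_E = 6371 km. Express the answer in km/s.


r1 = 7391.0370 km = 7.391037e+06 m
r2 = 30781.8370 km = 3.0781837e+07 m
dv1 = sqrt(mu/r1)*(sqrt(2*r2/(r1+r2)) - 1) = 1982.3982 m/s
dv2 = sqrt(mu/r2)*(1 - sqrt(2*r1/(r1+r2))) = 1359.2023 m/s
total dv = |dv1| + |dv2| = 1982.3982 + 1359.2023 = 3341.6004 m/s = 3.3416 km/s

3.3416 km/s


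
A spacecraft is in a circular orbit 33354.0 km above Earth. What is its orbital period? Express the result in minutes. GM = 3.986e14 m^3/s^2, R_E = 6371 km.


r = 39725.0000 km = 3.9725e+07 m
T = 2*pi*sqrt(r^3/mu) = 2*pi*sqrt(6.2689054e+22 / 3.986e14)
T = 78796.5277 s = 1313.2755 min

1313.2755 minutes


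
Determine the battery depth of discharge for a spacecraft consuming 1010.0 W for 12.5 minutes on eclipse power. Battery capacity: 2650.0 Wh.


E_used = P * t / 60 = 1010.0 * 12.5 / 60 = 210.4167 Wh
DOD = E_used / E_total * 100 = 210.4167 / 2650.0 * 100
DOD = 7.9403 %

7.9403 %


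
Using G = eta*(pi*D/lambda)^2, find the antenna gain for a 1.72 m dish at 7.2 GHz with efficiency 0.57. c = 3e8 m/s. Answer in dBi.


lambda = c/f = 3e8 / 7.2e+09 = 0.04166667 m
G = eta*(pi*D/lambda)^2 = 0.57*(pi*1.72/0.04166667)^2
G = 9586.3654 (linear)
G = 10*log10(9586.3654) = 39.8165 dBi

39.8165 dBi


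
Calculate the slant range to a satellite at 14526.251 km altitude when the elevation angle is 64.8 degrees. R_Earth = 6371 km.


h = 14526.251 km, el = 64.8 deg
d = -R_E*sin(el) + sqrt((R_E*sin(el))^2 + 2*R_E*h + h^2)
d = -6371.0000*sin(1.1310) + sqrt((6371.0000*0.9048271)^2 + 2*6371.0000*14526.251 + 14526.251^2)
d = 14955.7881 km

14955.7881 km


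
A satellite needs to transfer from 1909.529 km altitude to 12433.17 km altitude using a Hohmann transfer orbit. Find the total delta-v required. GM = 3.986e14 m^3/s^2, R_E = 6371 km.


r1 = 8280.5290 km = 8.280529e+06 m
r2 = 18804.1700 km = 1.880417e+07 m
dv1 = sqrt(mu/r1)*(sqrt(2*r2/(r1+r2)) - 1) = 1237.5160 m/s
dv2 = sqrt(mu/r2)*(1 - sqrt(2*r1/(r1+r2))) = 1003.8914 m/s
total dv = |dv1| + |dv2| = 1237.5160 + 1003.8914 = 2241.4074 m/s = 2.2414 km/s

2.2414 km/s


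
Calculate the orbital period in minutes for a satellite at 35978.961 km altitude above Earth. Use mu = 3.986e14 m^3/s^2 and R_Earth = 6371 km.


r = 42349.9610 km = 4.2349961e+07 m
T = 2*pi*sqrt(r^3/mu) = 2*pi*sqrt(7.5955468e+22 / 3.986e14)
T = 86734.2731 s = 1445.5712 min

1445.5712 minutes


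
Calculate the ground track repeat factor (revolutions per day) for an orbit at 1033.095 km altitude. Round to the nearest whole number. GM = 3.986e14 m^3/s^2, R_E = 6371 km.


r = 7.404095e+06 m
T = 2*pi*sqrt(r^3/mu) = 6340.4370 s = 105.6740 min
revs/day = 1440 / 105.6740 = 13.6268
Rounded: 14 revolutions per day

14 revolutions per day


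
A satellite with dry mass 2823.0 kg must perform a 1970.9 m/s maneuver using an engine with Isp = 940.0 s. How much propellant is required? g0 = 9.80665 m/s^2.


ve = Isp * g0 = 940.0 * 9.80665 = 9218.251000 m/s
mass ratio = exp(dv/ve) = exp(1970.9/9218.251000) = 1.23838005
m_prop = m_dry * (mr - 1) = 2823.0 * (1.23838005 - 1)
m_prop = 672.9469 kg

672.9469 kg


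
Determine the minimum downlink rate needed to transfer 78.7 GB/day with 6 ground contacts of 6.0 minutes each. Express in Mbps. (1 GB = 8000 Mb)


total contact time = 6 * 6.0 * 60 = 2160.0000 s
data = 78.7 GB = 629600.0000 Mb
rate = 629600.0000 / 2160.0000 = 291.4815 Mbps

291.4815 Mbps


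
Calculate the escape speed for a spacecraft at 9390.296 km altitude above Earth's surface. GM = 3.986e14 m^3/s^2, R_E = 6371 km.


r = 6371.0 + 9390.296 = 15761.2960 km = 1.5761296e+07 m
v_esc = sqrt(2*mu/r) = sqrt(2*3.986e14 / 1.5761296e+07)
v_esc = 7111.9334 m/s = 7.1119 km/s

7.1119 km/s


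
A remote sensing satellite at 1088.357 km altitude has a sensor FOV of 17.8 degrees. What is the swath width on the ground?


FOV = 17.8 deg = 0.3106686 rad
swath = 2 * alt * tan(FOV/2) = 2 * 1088.357 * tan(0.1553343)
swath = 2 * 1088.357 * 0.1565958
swath = 340.8643 km

340.8643 km


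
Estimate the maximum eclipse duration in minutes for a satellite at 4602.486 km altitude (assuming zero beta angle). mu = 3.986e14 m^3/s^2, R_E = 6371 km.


r = 10973.4860 km
T = 190.6676 min
Eclipse fraction = arcsin(R_E/r)/pi = arcsin(6371.0000/10973.4860)/pi
= arcsin(0.5805812)/pi = 0.1971746
Eclipse duration = 0.1971746 * 190.6676 = 37.5948 min

37.5948 minutes


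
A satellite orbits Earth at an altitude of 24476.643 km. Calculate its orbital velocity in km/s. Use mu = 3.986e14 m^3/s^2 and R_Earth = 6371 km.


r = R_E + alt = 6371.0 + 24476.643 = 30847.6430 km = 3.0847643e+07 m
v = sqrt(mu/r) = sqrt(3.986e14 / 3.0847643e+07) = 3594.6586 m/s = 3.5947 km/s

3.5947 km/s


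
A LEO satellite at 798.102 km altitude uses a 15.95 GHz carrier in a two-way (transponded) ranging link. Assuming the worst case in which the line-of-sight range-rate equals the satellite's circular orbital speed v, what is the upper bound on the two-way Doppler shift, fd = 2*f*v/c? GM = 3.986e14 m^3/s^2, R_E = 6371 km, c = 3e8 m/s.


r = 7.169102e+06 m
v = sqrt(mu/r) = 7456.5214 m/s (worst-case radial velocity)
f = 15.95 GHz = 1.595e+10 Hz
fd = 2*f*v/c = 2*1.595e+10*7456.5214/3.0e+08
fd = 792876.7734 Hz

792876.7734 Hz


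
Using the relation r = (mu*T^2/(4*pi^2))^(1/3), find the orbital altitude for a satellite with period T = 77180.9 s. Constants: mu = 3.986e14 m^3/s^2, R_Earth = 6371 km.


T = 77180.9 s
r = (mu*T^2/(4*pi^2))^(1/3) = (3.986e14 * 77180.9^2 / (4*pi^2))^(1/3)
r = 3.9180118e+07 m = 39180.1185 km
alt = r - R_E = 39180.1185 - 6371 = 32809.1185 km

32809.1185 km


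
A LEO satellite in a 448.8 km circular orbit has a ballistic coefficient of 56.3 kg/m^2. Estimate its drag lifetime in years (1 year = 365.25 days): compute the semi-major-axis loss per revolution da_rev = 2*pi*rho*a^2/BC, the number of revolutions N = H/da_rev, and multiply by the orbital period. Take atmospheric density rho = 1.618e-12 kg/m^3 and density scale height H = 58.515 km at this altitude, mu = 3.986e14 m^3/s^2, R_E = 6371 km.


a = R_E + alt = 6819.8000 km = 6.8198e+06 m
da_rev = 2*pi*rho*a^2/BC = 2*pi*1.618e-12*(6.8198e+06)^2/56.3 = 8.398336 m per revolution
N = H/da_rev = 58515.0000 m / 8.398336 m = 6967.4513 revolutions
P = 2*pi*sqrt(a^3/mu) = 5604.9105 s
lifetime = N*P = 6967.4513 * 5604.9105 = 3.9051941e+07 s = 451.9901 days
years = 451.9901 / 365.25 = 1.2375 years

1.2375 years


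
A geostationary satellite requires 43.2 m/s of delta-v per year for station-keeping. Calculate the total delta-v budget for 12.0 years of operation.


dV = rate * years = 43.2 * 12.0
dV = 518.4000 m/s

518.4000 m/s


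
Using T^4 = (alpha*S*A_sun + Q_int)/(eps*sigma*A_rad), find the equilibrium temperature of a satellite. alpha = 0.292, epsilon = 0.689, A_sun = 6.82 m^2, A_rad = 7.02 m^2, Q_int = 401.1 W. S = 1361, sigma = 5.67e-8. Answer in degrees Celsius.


Numerator = alpha*S*A_sun + Q_int = 0.292*1361*6.82 + 401.1 = 3111.4498 W
Denominator = eps*sigma*A_rad = 0.689*5.67e-8*7.02 = 2.7424543e-07 W/K^4
T^4 = 1.1345494e+10 K^4
T = 326.3667 K = 53.2167 C

53.2167 degrees Celsius


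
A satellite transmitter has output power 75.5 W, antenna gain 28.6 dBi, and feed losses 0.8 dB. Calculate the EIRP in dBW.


Pt = 75.5 W = 18.7795 dBW
EIRP = Pt_dBW + Gt - losses = 18.7795 + 28.6 - 0.8 = 46.5795 dBW

46.5795 dBW


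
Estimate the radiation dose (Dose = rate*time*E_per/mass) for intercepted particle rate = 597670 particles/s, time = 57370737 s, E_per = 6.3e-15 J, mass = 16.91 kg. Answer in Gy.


Total energy deposited = rate * time * E_per
  = 597670 * 57370737 * 6.3e-15 = 0.2160192 J
Dose = E_total / mass = 0.2160192 / 16.91
Dose = 0.01277464 Gy

0.0128 Gy


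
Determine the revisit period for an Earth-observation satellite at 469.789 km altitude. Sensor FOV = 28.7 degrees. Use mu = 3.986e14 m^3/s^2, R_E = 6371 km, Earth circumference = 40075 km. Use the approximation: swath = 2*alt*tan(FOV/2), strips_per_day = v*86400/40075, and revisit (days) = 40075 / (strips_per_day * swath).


swath = 2*469.789*tan(0.2504547) = 240.3688 km
v = sqrt(mu/r) = 7633.3566 m/s = 7.6334 km/s
strips/day = v*86400/40075 = 7.6334*86400/40075 = 16.4572
coverage/day = strips * swath = 16.4572 * 240.3688 = 3955.7963 km
revisit = 40075 / 3955.7963 = 10.1307 days

10.1307 days


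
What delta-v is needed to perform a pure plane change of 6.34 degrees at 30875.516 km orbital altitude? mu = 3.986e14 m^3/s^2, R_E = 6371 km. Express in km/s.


r = 37246.5160 km = 3.7246516e+07 m
V = sqrt(mu/r) = 3271.3410 m/s
di = 6.34 deg = 0.1106539 rad
dV = 2*V*sin(di/2) = 2*3271.3410*sin(0.05532694)
dV = 361.8019 m/s = 0.3618019 km/s

0.3618 km/s


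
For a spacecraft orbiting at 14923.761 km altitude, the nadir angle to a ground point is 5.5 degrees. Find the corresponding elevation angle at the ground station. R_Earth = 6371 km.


r = R_E + alt = 21294.7610 km
Law of sines in the satellite / Earth-center / ground-point triangle:
  sin(nadir)/R_E = sin(90 + el)/r  =>  cos(el) = (r/R_E)*sin(nadir)
cos(el) = (21294.7610 / 6371.0000) * sin(5.5 deg) = 0.3203598
el = arccos(0.3203598) = 71.3153 deg
(Earth-central angle = 90 - nadir - el = 13.1847 deg)

71.3153 degrees


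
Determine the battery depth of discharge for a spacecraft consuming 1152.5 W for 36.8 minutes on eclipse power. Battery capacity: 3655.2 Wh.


E_used = P * t / 60 = 1152.5 * 36.8 / 60 = 706.8667 Wh
DOD = E_used / E_total * 100 = 706.8667 / 3655.2 * 100
DOD = 19.3387 %

19.3387 %


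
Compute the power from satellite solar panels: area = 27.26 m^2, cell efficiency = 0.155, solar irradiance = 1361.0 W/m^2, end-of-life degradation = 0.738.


P = area * eta * S * degradation
P = 27.26 * 0.155 * 1361.0 * 0.738
P = 4243.9674 W

4243.9674 W


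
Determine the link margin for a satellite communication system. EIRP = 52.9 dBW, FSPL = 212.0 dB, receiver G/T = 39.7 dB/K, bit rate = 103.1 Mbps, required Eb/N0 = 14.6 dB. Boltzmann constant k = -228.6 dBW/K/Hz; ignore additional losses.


C/N0 = EIRP - FSPL + G/T - k = 52.9 - 212.0 + 39.7 - (-228.6)
C/N0 = 109.2000 dB-Hz
R_b = 103.1 Mbps = 1.031e+08 bps -> 10*log10(R_b) = 80.1326 dB-Hz
Eb/N0 = C/N0 - 10*log10(R_b) = 109.2000 - 80.1326 = 29.0674 dB
Margin = Eb/N0 - Eb/N0_req = 29.0674 - 14.6 = 14.4674 dB (link closes)

14.4674 dB


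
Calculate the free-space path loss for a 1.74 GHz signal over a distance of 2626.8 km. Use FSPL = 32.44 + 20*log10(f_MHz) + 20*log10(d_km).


f = 1.74 GHz = 1740.0000 MHz
d = 2626.8 km
FSPL = 32.44 + 20*log10(1740.0000) + 20*log10(2626.8)
FSPL = 32.44 + 64.8110 + 68.3885
FSPL = 165.6395 dB

165.6395 dB


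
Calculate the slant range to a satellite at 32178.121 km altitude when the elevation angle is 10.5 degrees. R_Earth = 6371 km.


h = 32178.121 km, el = 10.5 deg
d = -R_E*sin(el) + sqrt((R_E*sin(el))^2 + 2*R_E*h + h^2)
d = -6371.0000*sin(0.1832596) + sqrt((6371.0000*0.1822355)^2 + 2*6371.0000*32178.121 + 32178.121^2)
d = 36875.7105 km

36875.7105 km


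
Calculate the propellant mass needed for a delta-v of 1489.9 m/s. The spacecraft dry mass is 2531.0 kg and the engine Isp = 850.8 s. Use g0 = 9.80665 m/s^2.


ve = Isp * g0 = 850.8 * 9.80665 = 8343.497820 m/s
mass ratio = exp(dv/ve) = exp(1489.9/8343.497820) = 1.19550679
m_prop = m_dry * (mr - 1) = 2531.0 * (1.19550679 - 1)
m_prop = 494.8277 kg

494.8277 kg


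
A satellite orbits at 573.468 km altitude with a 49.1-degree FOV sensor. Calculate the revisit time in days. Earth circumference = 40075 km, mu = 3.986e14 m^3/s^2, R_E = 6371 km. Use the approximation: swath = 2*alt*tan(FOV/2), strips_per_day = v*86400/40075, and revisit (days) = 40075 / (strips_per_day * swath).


swath = 2*573.468*tan(0.4284783) = 523.8981 km
v = sqrt(mu/r) = 7576.1603 m/s = 7.5762 km/s
strips/day = v*86400/40075 = 7.5762*86400/40075 = 16.3339
coverage/day = strips * swath = 16.3339 * 523.8981 = 8557.2887 km
revisit = 40075 / 8557.2887 = 4.6831 days

4.6831 days


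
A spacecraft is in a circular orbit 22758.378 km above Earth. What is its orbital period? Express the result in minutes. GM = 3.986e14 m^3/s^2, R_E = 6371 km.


r = 29129.3780 km = 2.9129378e+07 m
T = 2*pi*sqrt(r^3/mu) = 2*pi*sqrt(2.4716879e+22 / 3.986e14)
T = 49477.5331 s = 824.6256 min

824.6256 minutes


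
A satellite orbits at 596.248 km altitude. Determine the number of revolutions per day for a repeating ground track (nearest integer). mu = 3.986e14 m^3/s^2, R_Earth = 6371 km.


r = 6.967248e+06 m
T = 2*pi*sqrt(r^3/mu) = 5787.6615 s = 96.4610 min
revs/day = 1440 / 96.4610 = 14.9283
Rounded: 15 revolutions per day

15 revolutions per day


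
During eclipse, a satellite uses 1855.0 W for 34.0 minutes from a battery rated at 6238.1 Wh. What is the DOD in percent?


E_used = P * t / 60 = 1855.0 * 34.0 / 60 = 1051.1667 Wh
DOD = E_used / E_total * 100 = 1051.1667 / 6238.1 * 100
DOD = 16.8508 %

16.8508 %


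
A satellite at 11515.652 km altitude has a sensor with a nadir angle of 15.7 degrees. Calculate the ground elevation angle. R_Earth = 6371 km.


r = R_E + alt = 17886.6520 km
Law of sines in the satellite / Earth-center / ground-point triangle:
  sin(nadir)/R_E = sin(90 + el)/r  =>  cos(el) = (r/R_E)*sin(nadir)
cos(el) = (17886.6520 / 6371.0000) * sin(15.7 deg) = 0.7597137
el = arccos(0.7597137) = 40.5610 deg
(Earth-central angle = 90 - nadir - el = 33.7390 deg)

40.5610 degrees


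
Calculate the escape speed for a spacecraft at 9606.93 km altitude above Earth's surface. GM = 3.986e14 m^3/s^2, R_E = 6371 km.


r = 6371.0 + 9606.93 = 15977.9300 km = 1.597793e+07 m
v_esc = sqrt(2*mu/r) = sqrt(2*3.986e14 / 1.597793e+07)
v_esc = 7063.5559 m/s = 7.0636 km/s

7.0636 km/s


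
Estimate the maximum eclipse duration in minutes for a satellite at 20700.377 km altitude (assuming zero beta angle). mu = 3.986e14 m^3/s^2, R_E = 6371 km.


r = 27071.3770 km
T = 738.7976 min
Eclipse fraction = arcsin(R_E/r)/pi = arcsin(6371.0000/27071.3770)/pi
= arcsin(0.2353408)/pi = 0.07562063
Eclipse duration = 0.07562063 * 738.7976 = 55.8683 min

55.8683 minutes


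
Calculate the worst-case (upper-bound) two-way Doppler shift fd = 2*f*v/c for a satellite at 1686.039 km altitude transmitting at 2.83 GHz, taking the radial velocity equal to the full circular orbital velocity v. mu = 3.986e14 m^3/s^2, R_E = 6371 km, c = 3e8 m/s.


r = 8.057039e+06 m
v = sqrt(mu/r) = 7033.6526 m/s (worst-case radial velocity)
f = 2.83 GHz = 2.83e+09 Hz
fd = 2*f*v/c = 2*2.83e+09*7033.6526/3.0e+08
fd = 132701.5791 Hz

132701.5791 Hz


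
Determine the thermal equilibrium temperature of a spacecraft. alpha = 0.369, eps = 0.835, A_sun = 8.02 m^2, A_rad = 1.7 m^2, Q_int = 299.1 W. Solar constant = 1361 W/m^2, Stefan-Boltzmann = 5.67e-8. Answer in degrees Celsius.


Numerator = alpha*S*A_sun + Q_int = 0.369*1361*8.02 + 299.1 = 4326.8162 W
Denominator = eps*sigma*A_rad = 0.835*5.67e-8*1.7 = 8.048565e-08 W/K^4
T^4 = 5.3758852e+10 K^4
T = 481.5180 K = 208.3680 C

208.3680 degrees Celsius


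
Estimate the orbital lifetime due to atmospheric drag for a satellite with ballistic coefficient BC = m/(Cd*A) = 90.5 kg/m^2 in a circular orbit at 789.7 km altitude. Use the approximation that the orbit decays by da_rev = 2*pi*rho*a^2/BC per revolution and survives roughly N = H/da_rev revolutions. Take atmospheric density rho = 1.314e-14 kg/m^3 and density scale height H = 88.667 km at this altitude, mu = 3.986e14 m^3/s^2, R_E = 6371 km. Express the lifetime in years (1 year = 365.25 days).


a = R_E + alt = 7160.7000 km = 7.1607e+06 m
da_rev = 2*pi*rho*a^2/BC = 2*pi*1.314e-14*(7.1607e+06)^2/90.5 = 0.0467775652 m per revolution
N = H/da_rev = 88667.0000 m / 0.0467775652 m = 1.8955027e+06 revolutions
P = 2*pi*sqrt(a^3/mu) = 6030.3767 s
lifetime = N*P = 1.8955027e+06 * 6030.3767 = 1.1430595e+10 s = 132298.5546 days
years = 132298.5546 / 365.25 = 362.2137 years

362.2137 years


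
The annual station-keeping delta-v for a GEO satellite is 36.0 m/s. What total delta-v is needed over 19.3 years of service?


dV = rate * years = 36.0 * 19.3
dV = 694.8000 m/s

694.8000 m/s


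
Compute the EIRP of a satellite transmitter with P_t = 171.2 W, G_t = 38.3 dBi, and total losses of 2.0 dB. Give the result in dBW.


Pt = 171.2 W = 22.3350 dBW
EIRP = Pt_dBW + Gt - losses = 22.3350 + 38.3 - 2.0 = 58.6350 dBW

58.6350 dBW


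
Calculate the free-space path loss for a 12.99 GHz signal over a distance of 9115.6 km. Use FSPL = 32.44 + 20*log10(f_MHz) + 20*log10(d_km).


f = 12.99 GHz = 12990.0000 MHz
d = 9115.6 km
FSPL = 32.44 + 20*log10(12990.0000) + 20*log10(9115.6)
FSPL = 32.44 + 82.2722 + 79.1957
FSPL = 193.9079 dB

193.9079 dB


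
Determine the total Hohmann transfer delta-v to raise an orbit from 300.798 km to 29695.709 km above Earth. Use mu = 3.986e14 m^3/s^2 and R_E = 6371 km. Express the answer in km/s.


r1 = 6671.7980 km = 6.671798e+06 m
r2 = 36066.7090 km = 3.6066709e+07 m
dv1 = sqrt(mu/r1)*(sqrt(2*r2/(r1+r2)) - 1) = 2312.2410 m/s
dv2 = sqrt(mu/r2)*(1 - sqrt(2*r1/(r1+r2))) = 1466.8592 m/s
total dv = |dv1| + |dv2| = 2312.2410 + 1466.8592 = 3779.1002 m/s = 3.7791 km/s

3.7791 km/s


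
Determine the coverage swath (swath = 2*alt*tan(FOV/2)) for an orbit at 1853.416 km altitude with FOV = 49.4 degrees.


FOV = 49.4 deg = 0.8621927 rad
swath = 2 * alt * tan(FOV/2) = 2 * 1853.416 * tan(0.4310963)
swath = 2 * 1853.416 * 0.4599486
swath = 1704.9522 km

1704.9522 km


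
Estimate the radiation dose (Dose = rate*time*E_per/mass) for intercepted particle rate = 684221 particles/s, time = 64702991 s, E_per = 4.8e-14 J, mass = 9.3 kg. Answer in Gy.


Total energy deposited = rate * time * E_per
  = 684221 * 64702991 * 4.8e-14 = 2.1250 J
Dose = E_total / mass = 2.1250 / 9.3
Dose = 0.2284962 Gy

0.2285 Gy


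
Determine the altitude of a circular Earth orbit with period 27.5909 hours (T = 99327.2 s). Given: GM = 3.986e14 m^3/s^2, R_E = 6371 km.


T = 99327.2 s
r = (mu*T^2/(4*pi^2))^(1/3) = (3.986e14 * 99327.2^2 / (4*pi^2))^(1/3)
r = 4.6355861e+07 m = 46355.8606 km
alt = r - R_E = 46355.8606 - 6371 = 39984.8606 km

39984.8606 km


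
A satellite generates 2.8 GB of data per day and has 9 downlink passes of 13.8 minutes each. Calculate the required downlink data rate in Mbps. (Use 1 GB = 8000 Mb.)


total contact time = 9 * 13.8 * 60 = 7452.0000 s
data = 2.8 GB = 22400.0000 Mb
rate = 22400.0000 / 7452.0000 = 3.0059 Mbps

3.0059 Mbps


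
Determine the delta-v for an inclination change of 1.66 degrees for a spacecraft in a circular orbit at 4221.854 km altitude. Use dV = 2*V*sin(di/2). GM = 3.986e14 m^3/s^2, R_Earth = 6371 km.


r = 10592.8540 km = 1.0592854e+07 m
V = sqrt(mu/r) = 6134.2596 m/s
di = 1.66 deg = 0.02897247 rad
dV = 2*V*sin(di/2) = 2*6134.2596*sin(0.01448623)
dV = 177.7184 m/s = 0.1777184 km/s

0.1777 km/s


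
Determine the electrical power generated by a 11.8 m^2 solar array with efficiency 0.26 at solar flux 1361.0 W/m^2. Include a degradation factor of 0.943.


P = area * eta * S * degradation
P = 11.8 * 0.26 * 1361.0 * 0.943
P = 3937.5418 W

3937.5418 W


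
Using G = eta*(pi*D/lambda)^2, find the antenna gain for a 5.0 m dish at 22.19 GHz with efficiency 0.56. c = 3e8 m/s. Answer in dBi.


lambda = c/f = 3e8 / 2.219e+10 = 0.0135196 m
G = eta*(pi*D/lambda)^2 = 0.56*(pi*5.0/0.0135196)^2
G = 755961.8447 (linear)
G = 10*log10(755961.8447) = 58.7850 dBi

58.7850 dBi


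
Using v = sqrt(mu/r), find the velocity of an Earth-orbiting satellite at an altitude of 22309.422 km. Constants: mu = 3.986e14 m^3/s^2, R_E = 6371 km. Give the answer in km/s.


r = R_E + alt = 6371.0 + 22309.422 = 28680.4220 km = 2.8680422e+07 m
v = sqrt(mu/r) = sqrt(3.986e14 / 2.8680422e+07) = 3727.9998 m/s = 3.7280 km/s

3.7280 km/s


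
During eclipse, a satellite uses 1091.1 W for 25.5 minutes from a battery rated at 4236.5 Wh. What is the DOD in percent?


E_used = P * t / 60 = 1091.1 * 25.5 / 60 = 463.7175 Wh
DOD = E_used / E_total * 100 = 463.7175 / 4236.5 * 100
DOD = 10.9458 %

10.9458 %


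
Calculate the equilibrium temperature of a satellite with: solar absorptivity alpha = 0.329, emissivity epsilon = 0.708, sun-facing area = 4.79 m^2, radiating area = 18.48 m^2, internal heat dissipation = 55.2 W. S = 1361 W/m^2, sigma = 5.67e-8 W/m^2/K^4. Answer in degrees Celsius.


Numerator = alpha*S*A_sun + Q_int = 0.329*1361*4.79 + 55.2 = 2200.0135 W
Denominator = eps*sigma*A_rad = 0.708*5.67e-8*18.48 = 7.4185373e-07 W/K^4
T^4 = 2.9655624e+09 K^4
T = 233.3602 K = -39.7898 C

-39.7898 degrees Celsius


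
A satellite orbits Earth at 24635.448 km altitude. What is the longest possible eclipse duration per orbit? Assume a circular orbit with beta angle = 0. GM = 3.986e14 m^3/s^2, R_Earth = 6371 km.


r = 31006.4480 km
T = 905.6033 min
Eclipse fraction = arcsin(R_E/r)/pi = arcsin(6371.0000/31006.4480)/pi
= arcsin(0.2054734)/pi = 0.0658734
Eclipse duration = 0.0658734 * 905.6033 = 59.6552 min

59.6552 minutes


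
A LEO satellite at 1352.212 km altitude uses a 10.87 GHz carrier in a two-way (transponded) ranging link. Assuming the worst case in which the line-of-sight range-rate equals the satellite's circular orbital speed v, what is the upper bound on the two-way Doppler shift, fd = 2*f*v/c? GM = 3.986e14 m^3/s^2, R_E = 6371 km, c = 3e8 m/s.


r = 7.723212e+06 m
v = sqrt(mu/r) = 7184.0553 m/s (worst-case radial velocity)
f = 10.87 GHz = 1.087e+10 Hz
fd = 2*f*v/c = 2*1.087e+10*7184.0553/3.0e+08
fd = 520604.5436 Hz

520604.5436 Hz


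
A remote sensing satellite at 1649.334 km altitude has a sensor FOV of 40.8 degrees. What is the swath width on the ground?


FOV = 40.8 deg = 0.7120943 rad
swath = 2 * alt * tan(FOV/2) = 2 * 1649.334 * tan(0.3560472)
swath = 2 * 1649.334 * 0.3718967
swath = 1226.7636 km

1226.7636 km
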